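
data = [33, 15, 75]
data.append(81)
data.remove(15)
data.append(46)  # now [33, 75, 81, 46]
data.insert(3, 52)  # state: [33, 75, 81, 52, 46]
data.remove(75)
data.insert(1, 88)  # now [33, 88, 81, 52, 46]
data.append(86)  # [33, 88, 81, 52, 46, 86]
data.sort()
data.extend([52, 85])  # [33, 46, 52, 81, 86, 88, 52, 85]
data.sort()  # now [33, 46, 52, 52, 81, 85, 86, 88]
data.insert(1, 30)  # [33, 30, 46, 52, 52, 81, 85, 86, 88]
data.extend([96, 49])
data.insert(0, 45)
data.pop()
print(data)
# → [45, 33, 30, 46, 52, 52, 81, 85, 86, 88, 96]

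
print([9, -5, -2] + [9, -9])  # [9, -5, -2, 9, -9]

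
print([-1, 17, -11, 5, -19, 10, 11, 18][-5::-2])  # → [5, 17]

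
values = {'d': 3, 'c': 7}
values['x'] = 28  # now {'d': 3, 'c': 7, 'x': 28}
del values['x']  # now {'d': 3, 'c': 7}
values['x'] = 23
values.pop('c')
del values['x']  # {'d': 3}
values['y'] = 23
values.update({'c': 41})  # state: {'d': 3, 'y': 23, 'c': 41}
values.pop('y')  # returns 23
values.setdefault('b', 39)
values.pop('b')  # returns 39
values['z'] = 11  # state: {'d': 3, 'c': 41, 'z': 11}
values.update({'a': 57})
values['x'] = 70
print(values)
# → {'d': 3, 'c': 41, 'z': 11, 'a': 57, 'x': 70}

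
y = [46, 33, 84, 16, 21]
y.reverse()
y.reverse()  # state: [46, 33, 84, 16, 21]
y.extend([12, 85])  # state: [46, 33, 84, 16, 21, 12, 85]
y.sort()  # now [12, 16, 21, 33, 46, 84, 85]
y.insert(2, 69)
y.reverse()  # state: [85, 84, 46, 33, 21, 69, 16, 12]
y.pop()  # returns 12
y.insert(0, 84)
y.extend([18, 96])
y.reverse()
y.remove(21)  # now [96, 18, 16, 69, 33, 46, 84, 85, 84]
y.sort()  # [16, 18, 33, 46, 69, 84, 84, 85, 96]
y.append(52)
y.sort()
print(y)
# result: [16, 18, 33, 46, 52, 69, 84, 84, 85, 96]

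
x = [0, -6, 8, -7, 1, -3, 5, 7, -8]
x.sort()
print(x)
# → [-8, -7, -6, -3, 0, 1, 5, 7, 8]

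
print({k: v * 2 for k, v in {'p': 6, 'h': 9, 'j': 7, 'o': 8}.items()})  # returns {'p': 12, 'h': 18, 'j': 14, 'o': 16}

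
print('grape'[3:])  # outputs pe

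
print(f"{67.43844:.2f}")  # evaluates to 67.44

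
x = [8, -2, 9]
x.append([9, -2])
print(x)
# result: [8, -2, 9, [9, -2]]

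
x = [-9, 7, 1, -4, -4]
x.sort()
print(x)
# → [-9, -4, -4, 1, 7]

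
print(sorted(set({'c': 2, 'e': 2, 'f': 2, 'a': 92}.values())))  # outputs [2, 92]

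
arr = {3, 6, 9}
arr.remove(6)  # {3, 9}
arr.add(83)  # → {3, 9, 83}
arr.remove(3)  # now {9, 83}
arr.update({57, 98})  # {9, 57, 83, 98}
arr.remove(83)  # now {9, 57, 98}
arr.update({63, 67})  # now {9, 57, 63, 67, 98}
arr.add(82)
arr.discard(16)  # {9, 57, 63, 67, 82, 98}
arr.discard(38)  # {9, 57, 63, 67, 82, 98}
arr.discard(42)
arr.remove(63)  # {9, 57, 67, 82, 98}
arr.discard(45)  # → {9, 57, 67, 82, 98}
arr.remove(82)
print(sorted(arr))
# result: [9, 57, 67, 98]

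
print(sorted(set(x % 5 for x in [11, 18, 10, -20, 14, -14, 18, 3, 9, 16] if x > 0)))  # [0, 1, 3, 4]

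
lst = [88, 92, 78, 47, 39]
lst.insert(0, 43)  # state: [43, 88, 92, 78, 47, 39]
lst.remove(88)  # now [43, 92, 78, 47, 39]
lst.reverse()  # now [39, 47, 78, 92, 43]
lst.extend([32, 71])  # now [39, 47, 78, 92, 43, 32, 71]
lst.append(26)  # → [39, 47, 78, 92, 43, 32, 71, 26]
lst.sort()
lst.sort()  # [26, 32, 39, 43, 47, 71, 78, 92]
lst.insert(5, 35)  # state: [26, 32, 39, 43, 47, 35, 71, 78, 92]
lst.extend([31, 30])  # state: [26, 32, 39, 43, 47, 35, 71, 78, 92, 31, 30]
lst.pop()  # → 30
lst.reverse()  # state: [31, 92, 78, 71, 35, 47, 43, 39, 32, 26]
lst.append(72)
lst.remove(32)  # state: [31, 92, 78, 71, 35, 47, 43, 39, 26, 72]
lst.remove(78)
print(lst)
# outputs [31, 92, 71, 35, 47, 43, 39, 26, 72]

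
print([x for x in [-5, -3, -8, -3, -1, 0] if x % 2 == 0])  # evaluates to [-8, 0]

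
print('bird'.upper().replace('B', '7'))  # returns 7IRD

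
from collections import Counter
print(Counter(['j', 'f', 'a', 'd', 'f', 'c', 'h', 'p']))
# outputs Counter({'f': 2, 'j': 1, 'a': 1, 'd': 1, 'c': 1, 'h': 1, 'p': 1})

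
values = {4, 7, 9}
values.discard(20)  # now {4, 7, 9}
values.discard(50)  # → {4, 7, 9}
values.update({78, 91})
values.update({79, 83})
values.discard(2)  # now {4, 7, 9, 78, 79, 83, 91}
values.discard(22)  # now {4, 7, 9, 78, 79, 83, 91}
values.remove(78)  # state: {4, 7, 9, 79, 83, 91}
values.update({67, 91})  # {4, 7, 9, 67, 79, 83, 91}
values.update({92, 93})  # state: {4, 7, 9, 67, 79, 83, 91, 92, 93}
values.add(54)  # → {4, 7, 9, 54, 67, 79, 83, 91, 92, 93}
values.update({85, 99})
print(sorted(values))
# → [4, 7, 9, 54, 67, 79, 83, 85, 91, 92, 93, 99]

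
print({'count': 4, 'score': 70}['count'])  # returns 4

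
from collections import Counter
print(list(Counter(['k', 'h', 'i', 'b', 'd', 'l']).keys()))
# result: ['k', 'h', 'i', 'b', 'd', 'l']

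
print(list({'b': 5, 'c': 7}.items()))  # [('b', 5), ('c', 7)]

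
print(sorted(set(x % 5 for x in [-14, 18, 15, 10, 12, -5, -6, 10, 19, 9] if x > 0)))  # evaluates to [0, 2, 3, 4]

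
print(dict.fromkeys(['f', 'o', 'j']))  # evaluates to {'f': None, 'o': None, 'j': None}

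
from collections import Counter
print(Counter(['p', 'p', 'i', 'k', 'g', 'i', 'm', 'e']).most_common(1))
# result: [('p', 2)]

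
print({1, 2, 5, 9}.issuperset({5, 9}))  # True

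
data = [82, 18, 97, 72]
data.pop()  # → 72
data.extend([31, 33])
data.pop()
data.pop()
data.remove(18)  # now [82, 97]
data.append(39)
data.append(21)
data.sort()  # [21, 39, 82, 97]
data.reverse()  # [97, 82, 39, 21]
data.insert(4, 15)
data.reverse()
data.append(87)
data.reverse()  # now [87, 97, 82, 39, 21, 15]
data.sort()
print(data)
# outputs [15, 21, 39, 82, 87, 97]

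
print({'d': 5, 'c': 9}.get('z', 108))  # 108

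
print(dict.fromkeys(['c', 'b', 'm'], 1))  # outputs {'c': 1, 'b': 1, 'm': 1}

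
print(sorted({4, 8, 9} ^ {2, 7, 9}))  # [2, 4, 7, 8]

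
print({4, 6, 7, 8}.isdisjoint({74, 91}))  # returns True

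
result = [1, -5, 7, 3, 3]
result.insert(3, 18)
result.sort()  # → [-5, 1, 3, 3, 7, 18]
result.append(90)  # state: [-5, 1, 3, 3, 7, 18, 90]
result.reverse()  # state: [90, 18, 7, 3, 3, 1, -5]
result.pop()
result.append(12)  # [90, 18, 7, 3, 3, 1, 12]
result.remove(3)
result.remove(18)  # [90, 7, 3, 1, 12]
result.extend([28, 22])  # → [90, 7, 3, 1, 12, 28, 22]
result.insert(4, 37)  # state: [90, 7, 3, 1, 37, 12, 28, 22]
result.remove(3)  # [90, 7, 1, 37, 12, 28, 22]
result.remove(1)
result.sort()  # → [7, 12, 22, 28, 37, 90]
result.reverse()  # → [90, 37, 28, 22, 12, 7]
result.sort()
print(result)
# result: [7, 12, 22, 28, 37, 90]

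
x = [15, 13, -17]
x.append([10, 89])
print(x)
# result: [15, 13, -17, [10, 89]]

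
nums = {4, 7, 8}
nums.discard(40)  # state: {4, 7, 8}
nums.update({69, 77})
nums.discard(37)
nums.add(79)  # {4, 7, 8, 69, 77, 79}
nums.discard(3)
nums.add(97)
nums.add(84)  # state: {4, 7, 8, 69, 77, 79, 84, 97}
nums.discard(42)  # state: {4, 7, 8, 69, 77, 79, 84, 97}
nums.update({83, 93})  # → {4, 7, 8, 69, 77, 79, 83, 84, 93, 97}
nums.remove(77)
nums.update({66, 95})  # {4, 7, 8, 66, 69, 79, 83, 84, 93, 95, 97}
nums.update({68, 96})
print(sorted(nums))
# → [4, 7, 8, 66, 68, 69, 79, 83, 84, 93, 95, 96, 97]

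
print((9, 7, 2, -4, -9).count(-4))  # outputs 1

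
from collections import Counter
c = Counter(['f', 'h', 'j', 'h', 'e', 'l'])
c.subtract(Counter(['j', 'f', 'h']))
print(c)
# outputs Counter({'h': 1, 'e': 1, 'l': 1, 'f': 0, 'j': 0})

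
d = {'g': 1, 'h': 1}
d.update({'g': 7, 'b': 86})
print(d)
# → {'g': 7, 'h': 1, 'b': 86}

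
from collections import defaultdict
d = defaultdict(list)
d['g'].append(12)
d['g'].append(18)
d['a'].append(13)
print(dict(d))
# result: {'g': [12, 18], 'a': [13]}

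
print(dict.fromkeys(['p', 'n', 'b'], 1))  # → {'p': 1, 'n': 1, 'b': 1}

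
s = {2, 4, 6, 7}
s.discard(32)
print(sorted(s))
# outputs [2, 4, 6, 7]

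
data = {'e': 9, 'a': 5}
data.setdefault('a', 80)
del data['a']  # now {'e': 9}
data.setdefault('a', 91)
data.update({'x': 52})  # {'e': 9, 'a': 91, 'x': 52}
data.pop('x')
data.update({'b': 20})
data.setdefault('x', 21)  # 21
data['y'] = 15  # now {'e': 9, 'a': 91, 'b': 20, 'x': 21, 'y': 15}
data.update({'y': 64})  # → {'e': 9, 'a': 91, 'b': 20, 'x': 21, 'y': 64}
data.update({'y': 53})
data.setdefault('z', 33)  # 33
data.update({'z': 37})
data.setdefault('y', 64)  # 53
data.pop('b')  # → 20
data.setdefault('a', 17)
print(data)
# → {'e': 9, 'a': 91, 'x': 21, 'y': 53, 'z': 37}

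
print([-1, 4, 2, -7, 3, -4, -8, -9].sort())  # None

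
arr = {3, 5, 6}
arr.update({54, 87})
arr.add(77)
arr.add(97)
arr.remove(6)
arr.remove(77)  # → {3, 5, 54, 87, 97}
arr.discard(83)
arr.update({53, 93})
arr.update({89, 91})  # {3, 5, 53, 54, 87, 89, 91, 93, 97}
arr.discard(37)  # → {3, 5, 53, 54, 87, 89, 91, 93, 97}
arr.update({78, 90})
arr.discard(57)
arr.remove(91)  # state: {3, 5, 53, 54, 78, 87, 89, 90, 93, 97}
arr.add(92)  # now {3, 5, 53, 54, 78, 87, 89, 90, 92, 93, 97}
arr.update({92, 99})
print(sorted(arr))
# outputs [3, 5, 53, 54, 78, 87, 89, 90, 92, 93, 97, 99]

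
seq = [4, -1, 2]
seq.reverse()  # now [2, -1, 4]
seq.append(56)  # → [2, -1, 4, 56]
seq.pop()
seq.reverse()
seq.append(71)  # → [4, -1, 2, 71]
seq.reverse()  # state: [71, 2, -1, 4]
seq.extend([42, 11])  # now [71, 2, -1, 4, 42, 11]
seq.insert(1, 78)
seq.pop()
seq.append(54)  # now [71, 78, 2, -1, 4, 42, 54]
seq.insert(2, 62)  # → [71, 78, 62, 2, -1, 4, 42, 54]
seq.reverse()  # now [54, 42, 4, -1, 2, 62, 78, 71]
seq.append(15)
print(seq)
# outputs [54, 42, 4, -1, 2, 62, 78, 71, 15]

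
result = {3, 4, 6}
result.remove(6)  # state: {3, 4}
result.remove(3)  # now {4}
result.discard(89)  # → {4}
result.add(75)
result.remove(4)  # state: {75}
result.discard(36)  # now {75}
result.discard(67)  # {75}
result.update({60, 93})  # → {60, 75, 93}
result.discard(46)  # {60, 75, 93}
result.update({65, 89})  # {60, 65, 75, 89, 93}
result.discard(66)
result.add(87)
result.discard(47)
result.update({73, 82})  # {60, 65, 73, 75, 82, 87, 89, 93}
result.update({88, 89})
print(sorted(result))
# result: [60, 65, 73, 75, 82, 87, 88, 89, 93]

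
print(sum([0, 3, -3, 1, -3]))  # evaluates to -2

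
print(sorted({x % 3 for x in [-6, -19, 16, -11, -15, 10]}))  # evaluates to [0, 1, 2]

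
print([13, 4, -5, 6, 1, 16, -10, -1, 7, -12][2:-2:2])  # [-5, 1, -10]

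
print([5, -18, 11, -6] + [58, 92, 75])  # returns [5, -18, 11, -6, 58, 92, 75]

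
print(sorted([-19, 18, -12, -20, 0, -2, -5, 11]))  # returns [-20, -19, -12, -5, -2, 0, 11, 18]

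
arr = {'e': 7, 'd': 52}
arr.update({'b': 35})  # {'e': 7, 'd': 52, 'b': 35}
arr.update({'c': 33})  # {'e': 7, 'd': 52, 'b': 35, 'c': 33}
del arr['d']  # {'e': 7, 'b': 35, 'c': 33}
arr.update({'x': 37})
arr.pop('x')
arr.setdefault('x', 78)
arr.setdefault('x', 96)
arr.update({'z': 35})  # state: {'e': 7, 'b': 35, 'c': 33, 'x': 78, 'z': 35}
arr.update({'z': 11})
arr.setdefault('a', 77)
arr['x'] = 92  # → {'e': 7, 'b': 35, 'c': 33, 'x': 92, 'z': 11, 'a': 77}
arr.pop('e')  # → 7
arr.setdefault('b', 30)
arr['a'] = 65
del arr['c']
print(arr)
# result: {'b': 35, 'x': 92, 'z': 11, 'a': 65}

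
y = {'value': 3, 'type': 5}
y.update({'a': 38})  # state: {'value': 3, 'type': 5, 'a': 38}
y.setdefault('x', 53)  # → 53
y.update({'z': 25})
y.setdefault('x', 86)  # 53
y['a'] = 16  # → {'value': 3, 'type': 5, 'a': 16, 'x': 53, 'z': 25}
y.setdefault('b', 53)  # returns 53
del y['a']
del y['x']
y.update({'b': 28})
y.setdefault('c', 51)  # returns 51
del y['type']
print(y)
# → {'value': 3, 'z': 25, 'b': 28, 'c': 51}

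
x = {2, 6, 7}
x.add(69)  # {2, 6, 7, 69}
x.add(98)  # {2, 6, 7, 69, 98}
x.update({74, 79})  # {2, 6, 7, 69, 74, 79, 98}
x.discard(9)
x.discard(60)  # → {2, 6, 7, 69, 74, 79, 98}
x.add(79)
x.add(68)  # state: {2, 6, 7, 68, 69, 74, 79, 98}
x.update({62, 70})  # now {2, 6, 7, 62, 68, 69, 70, 74, 79, 98}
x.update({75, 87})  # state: {2, 6, 7, 62, 68, 69, 70, 74, 75, 79, 87, 98}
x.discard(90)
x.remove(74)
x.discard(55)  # {2, 6, 7, 62, 68, 69, 70, 75, 79, 87, 98}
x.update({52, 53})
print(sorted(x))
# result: [2, 6, 7, 52, 53, 62, 68, 69, 70, 75, 79, 87, 98]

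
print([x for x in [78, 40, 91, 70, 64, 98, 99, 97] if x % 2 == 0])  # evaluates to [78, 40, 70, 64, 98]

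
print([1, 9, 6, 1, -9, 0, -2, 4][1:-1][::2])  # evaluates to [9, 1, 0]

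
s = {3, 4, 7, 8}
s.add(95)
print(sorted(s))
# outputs [3, 4, 7, 8, 95]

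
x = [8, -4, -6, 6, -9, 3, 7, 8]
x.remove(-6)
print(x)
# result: [8, -4, 6, -9, 3, 7, 8]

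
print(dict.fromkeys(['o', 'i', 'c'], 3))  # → {'o': 3, 'i': 3, 'c': 3}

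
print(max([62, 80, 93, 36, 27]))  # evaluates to 93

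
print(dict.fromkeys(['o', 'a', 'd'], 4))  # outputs {'o': 4, 'a': 4, 'd': 4}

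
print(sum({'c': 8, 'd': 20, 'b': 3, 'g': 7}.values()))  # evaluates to 38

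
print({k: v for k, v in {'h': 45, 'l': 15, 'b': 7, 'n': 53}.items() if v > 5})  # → {'h': 45, 'l': 15, 'b': 7, 'n': 53}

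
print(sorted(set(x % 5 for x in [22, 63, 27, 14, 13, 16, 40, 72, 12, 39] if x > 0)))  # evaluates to [0, 1, 2, 3, 4]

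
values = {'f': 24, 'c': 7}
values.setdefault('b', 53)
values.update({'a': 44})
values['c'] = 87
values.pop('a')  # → 44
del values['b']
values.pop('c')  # 87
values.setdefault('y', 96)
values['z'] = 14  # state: {'f': 24, 'y': 96, 'z': 14}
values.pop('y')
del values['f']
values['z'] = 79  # {'z': 79}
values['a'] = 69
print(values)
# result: {'z': 79, 'a': 69}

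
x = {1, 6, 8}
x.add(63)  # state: {1, 6, 8, 63}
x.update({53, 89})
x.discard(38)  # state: {1, 6, 8, 53, 63, 89}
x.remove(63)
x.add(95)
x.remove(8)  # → {1, 6, 53, 89, 95}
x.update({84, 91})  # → {1, 6, 53, 84, 89, 91, 95}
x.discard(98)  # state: {1, 6, 53, 84, 89, 91, 95}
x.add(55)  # {1, 6, 53, 55, 84, 89, 91, 95}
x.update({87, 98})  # {1, 6, 53, 55, 84, 87, 89, 91, 95, 98}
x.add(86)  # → {1, 6, 53, 55, 84, 86, 87, 89, 91, 95, 98}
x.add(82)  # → {1, 6, 53, 55, 82, 84, 86, 87, 89, 91, 95, 98}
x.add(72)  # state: {1, 6, 53, 55, 72, 82, 84, 86, 87, 89, 91, 95, 98}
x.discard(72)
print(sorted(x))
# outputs [1, 6, 53, 55, 82, 84, 86, 87, 89, 91, 95, 98]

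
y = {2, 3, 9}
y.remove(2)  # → {3, 9}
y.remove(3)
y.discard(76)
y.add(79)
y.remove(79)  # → {9}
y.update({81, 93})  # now {9, 81, 93}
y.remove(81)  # {9, 93}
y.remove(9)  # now {93}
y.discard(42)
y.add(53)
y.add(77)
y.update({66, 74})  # {53, 66, 74, 77, 93}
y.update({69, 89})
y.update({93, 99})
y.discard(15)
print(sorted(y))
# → [53, 66, 69, 74, 77, 89, 93, 99]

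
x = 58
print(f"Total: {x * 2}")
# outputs Total: 116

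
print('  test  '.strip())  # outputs test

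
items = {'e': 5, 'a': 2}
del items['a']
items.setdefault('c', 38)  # 38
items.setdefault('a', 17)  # 17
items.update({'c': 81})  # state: {'e': 5, 'c': 81, 'a': 17}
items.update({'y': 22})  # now {'e': 5, 'c': 81, 'a': 17, 'y': 22}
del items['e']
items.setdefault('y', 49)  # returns 22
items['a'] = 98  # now {'c': 81, 'a': 98, 'y': 22}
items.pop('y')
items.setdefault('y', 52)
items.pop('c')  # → 81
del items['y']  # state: {'a': 98}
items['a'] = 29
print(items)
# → {'a': 29}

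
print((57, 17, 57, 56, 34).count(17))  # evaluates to 1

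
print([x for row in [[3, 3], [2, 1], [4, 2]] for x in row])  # [3, 3, 2, 1, 4, 2]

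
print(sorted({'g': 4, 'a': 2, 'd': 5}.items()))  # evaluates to [('a', 2), ('d', 5), ('g', 4)]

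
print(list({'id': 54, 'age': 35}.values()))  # [54, 35]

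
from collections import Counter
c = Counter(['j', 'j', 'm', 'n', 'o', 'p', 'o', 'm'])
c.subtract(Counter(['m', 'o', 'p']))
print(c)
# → Counter({'j': 2, 'm': 1, 'n': 1, 'o': 1, 'p': 0})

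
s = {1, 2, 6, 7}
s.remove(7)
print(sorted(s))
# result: [1, 2, 6]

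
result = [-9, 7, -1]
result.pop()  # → -1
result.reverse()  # [7, -9]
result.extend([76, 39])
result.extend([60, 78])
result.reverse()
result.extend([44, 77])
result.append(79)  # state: [78, 60, 39, 76, -9, 7, 44, 77, 79]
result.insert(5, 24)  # [78, 60, 39, 76, -9, 24, 7, 44, 77, 79]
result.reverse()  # [79, 77, 44, 7, 24, -9, 76, 39, 60, 78]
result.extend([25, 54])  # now [79, 77, 44, 7, 24, -9, 76, 39, 60, 78, 25, 54]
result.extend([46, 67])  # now [79, 77, 44, 7, 24, -9, 76, 39, 60, 78, 25, 54, 46, 67]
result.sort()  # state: [-9, 7, 24, 25, 39, 44, 46, 54, 60, 67, 76, 77, 78, 79]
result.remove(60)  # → [-9, 7, 24, 25, 39, 44, 46, 54, 67, 76, 77, 78, 79]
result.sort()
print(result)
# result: [-9, 7, 24, 25, 39, 44, 46, 54, 67, 76, 77, 78, 79]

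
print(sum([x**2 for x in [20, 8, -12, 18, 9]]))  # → 1013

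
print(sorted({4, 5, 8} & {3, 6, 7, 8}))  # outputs [8]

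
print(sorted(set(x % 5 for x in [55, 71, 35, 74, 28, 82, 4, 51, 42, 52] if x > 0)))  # [0, 1, 2, 3, 4]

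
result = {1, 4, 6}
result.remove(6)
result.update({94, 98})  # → {1, 4, 94, 98}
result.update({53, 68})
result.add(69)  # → {1, 4, 53, 68, 69, 94, 98}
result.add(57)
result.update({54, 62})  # {1, 4, 53, 54, 57, 62, 68, 69, 94, 98}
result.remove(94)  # {1, 4, 53, 54, 57, 62, 68, 69, 98}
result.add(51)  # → {1, 4, 51, 53, 54, 57, 62, 68, 69, 98}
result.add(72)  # {1, 4, 51, 53, 54, 57, 62, 68, 69, 72, 98}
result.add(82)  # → {1, 4, 51, 53, 54, 57, 62, 68, 69, 72, 82, 98}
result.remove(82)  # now {1, 4, 51, 53, 54, 57, 62, 68, 69, 72, 98}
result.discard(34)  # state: {1, 4, 51, 53, 54, 57, 62, 68, 69, 72, 98}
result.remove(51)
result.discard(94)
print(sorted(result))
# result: [1, 4, 53, 54, 57, 62, 68, 69, 72, 98]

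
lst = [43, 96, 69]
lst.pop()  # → 69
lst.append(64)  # [43, 96, 64]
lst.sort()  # [43, 64, 96]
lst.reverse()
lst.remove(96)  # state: [64, 43]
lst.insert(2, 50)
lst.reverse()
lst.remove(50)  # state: [43, 64]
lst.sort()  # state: [43, 64]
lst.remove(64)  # [43]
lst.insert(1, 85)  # [43, 85]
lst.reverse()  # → [85, 43]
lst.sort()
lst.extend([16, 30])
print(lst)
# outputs [43, 85, 16, 30]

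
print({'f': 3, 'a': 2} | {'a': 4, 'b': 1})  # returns {'f': 3, 'a': 4, 'b': 1}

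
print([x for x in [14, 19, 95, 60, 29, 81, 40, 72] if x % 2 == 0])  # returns [14, 60, 40, 72]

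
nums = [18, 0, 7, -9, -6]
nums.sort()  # [-9, -6, 0, 7, 18]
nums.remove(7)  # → [-9, -6, 0, 18]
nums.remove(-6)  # [-9, 0, 18]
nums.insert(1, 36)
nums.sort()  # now [-9, 0, 18, 36]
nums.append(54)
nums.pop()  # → 54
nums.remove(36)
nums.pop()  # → 18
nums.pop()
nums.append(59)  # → [-9, 59]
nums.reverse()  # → [59, -9]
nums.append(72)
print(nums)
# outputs [59, -9, 72]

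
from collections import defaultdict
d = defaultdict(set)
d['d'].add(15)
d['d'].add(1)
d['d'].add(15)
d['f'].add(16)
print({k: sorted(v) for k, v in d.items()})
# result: {'d': [1, 15], 'f': [16]}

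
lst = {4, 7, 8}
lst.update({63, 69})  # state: {4, 7, 8, 63, 69}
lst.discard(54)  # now {4, 7, 8, 63, 69}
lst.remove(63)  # {4, 7, 8, 69}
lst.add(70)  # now {4, 7, 8, 69, 70}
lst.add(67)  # {4, 7, 8, 67, 69, 70}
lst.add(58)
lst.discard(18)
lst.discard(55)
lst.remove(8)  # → {4, 7, 58, 67, 69, 70}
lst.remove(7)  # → {4, 58, 67, 69, 70}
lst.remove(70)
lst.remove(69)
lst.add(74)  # {4, 58, 67, 74}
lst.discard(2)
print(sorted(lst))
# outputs [4, 58, 67, 74]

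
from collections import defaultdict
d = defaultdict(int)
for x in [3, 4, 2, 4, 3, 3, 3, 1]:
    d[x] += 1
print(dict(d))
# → {3: 4, 4: 2, 2: 1, 1: 1}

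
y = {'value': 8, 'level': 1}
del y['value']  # {'level': 1}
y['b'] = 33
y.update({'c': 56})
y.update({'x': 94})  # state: {'level': 1, 'b': 33, 'c': 56, 'x': 94}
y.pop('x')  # 94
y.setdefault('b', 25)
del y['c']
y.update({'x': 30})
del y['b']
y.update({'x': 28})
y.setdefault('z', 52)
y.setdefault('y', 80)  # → 80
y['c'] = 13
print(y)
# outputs {'level': 1, 'x': 28, 'z': 52, 'y': 80, 'c': 13}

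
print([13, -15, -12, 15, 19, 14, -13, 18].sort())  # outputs None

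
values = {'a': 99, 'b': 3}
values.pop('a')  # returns 99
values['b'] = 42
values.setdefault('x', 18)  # 18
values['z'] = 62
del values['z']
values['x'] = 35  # {'b': 42, 'x': 35}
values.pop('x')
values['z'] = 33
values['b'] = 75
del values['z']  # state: {'b': 75}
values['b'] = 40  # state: {'b': 40}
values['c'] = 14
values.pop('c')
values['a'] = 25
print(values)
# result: {'b': 40, 'a': 25}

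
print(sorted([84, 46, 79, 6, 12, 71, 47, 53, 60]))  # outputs [6, 12, 46, 47, 53, 60, 71, 79, 84]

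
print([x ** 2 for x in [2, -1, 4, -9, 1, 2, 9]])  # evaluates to [4, 1, 16, 81, 1, 4, 81]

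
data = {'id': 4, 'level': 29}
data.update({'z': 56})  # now {'id': 4, 'level': 29, 'z': 56}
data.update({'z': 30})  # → {'id': 4, 'level': 29, 'z': 30}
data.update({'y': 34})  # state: {'id': 4, 'level': 29, 'z': 30, 'y': 34}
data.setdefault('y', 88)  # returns 34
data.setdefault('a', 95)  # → 95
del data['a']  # {'id': 4, 'level': 29, 'z': 30, 'y': 34}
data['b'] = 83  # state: {'id': 4, 'level': 29, 'z': 30, 'y': 34, 'b': 83}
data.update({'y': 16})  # {'id': 4, 'level': 29, 'z': 30, 'y': 16, 'b': 83}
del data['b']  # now {'id': 4, 'level': 29, 'z': 30, 'y': 16}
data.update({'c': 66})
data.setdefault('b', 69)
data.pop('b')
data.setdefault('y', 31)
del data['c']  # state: {'id': 4, 'level': 29, 'z': 30, 'y': 16}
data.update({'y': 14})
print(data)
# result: {'id': 4, 'level': 29, 'z': 30, 'y': 14}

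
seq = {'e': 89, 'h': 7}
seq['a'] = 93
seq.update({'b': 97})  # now {'e': 89, 'h': 7, 'a': 93, 'b': 97}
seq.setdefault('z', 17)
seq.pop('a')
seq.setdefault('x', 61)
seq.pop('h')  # 7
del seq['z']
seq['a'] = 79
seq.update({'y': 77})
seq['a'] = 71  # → {'e': 89, 'b': 97, 'x': 61, 'a': 71, 'y': 77}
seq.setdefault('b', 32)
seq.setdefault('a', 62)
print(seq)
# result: {'e': 89, 'b': 97, 'x': 61, 'a': 71, 'y': 77}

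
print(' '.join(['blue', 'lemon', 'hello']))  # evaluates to blue lemon hello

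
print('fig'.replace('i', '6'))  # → f6g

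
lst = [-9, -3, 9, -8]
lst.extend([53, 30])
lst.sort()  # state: [-9, -8, -3, 9, 30, 53]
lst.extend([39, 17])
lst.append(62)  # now [-9, -8, -3, 9, 30, 53, 39, 17, 62]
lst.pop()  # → 62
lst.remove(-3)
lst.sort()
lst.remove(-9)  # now [-8, 9, 17, 30, 39, 53]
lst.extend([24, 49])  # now [-8, 9, 17, 30, 39, 53, 24, 49]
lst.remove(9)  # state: [-8, 17, 30, 39, 53, 24, 49]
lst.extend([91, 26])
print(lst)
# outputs [-8, 17, 30, 39, 53, 24, 49, 91, 26]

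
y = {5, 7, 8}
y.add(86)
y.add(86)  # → {5, 7, 8, 86}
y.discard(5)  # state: {7, 8, 86}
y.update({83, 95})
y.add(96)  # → {7, 8, 83, 86, 95, 96}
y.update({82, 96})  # {7, 8, 82, 83, 86, 95, 96}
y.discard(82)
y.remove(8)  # {7, 83, 86, 95, 96}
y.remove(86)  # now {7, 83, 95, 96}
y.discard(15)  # {7, 83, 95, 96}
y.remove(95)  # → {7, 83, 96}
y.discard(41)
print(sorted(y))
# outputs [7, 83, 96]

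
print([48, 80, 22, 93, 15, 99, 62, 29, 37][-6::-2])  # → [93, 80]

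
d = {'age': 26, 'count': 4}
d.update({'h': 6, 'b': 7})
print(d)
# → {'age': 26, 'count': 4, 'h': 6, 'b': 7}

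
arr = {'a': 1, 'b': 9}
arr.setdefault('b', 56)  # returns 9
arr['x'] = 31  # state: {'a': 1, 'b': 9, 'x': 31}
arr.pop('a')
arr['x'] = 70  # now {'b': 9, 'x': 70}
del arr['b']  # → {'x': 70}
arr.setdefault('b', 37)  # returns 37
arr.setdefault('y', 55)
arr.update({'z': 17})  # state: {'x': 70, 'b': 37, 'y': 55, 'z': 17}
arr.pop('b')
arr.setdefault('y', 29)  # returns 55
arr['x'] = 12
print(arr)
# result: {'x': 12, 'y': 55, 'z': 17}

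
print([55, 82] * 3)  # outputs [55, 82, 55, 82, 55, 82]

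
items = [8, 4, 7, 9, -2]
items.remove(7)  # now [8, 4, 9, -2]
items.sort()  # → [-2, 4, 8, 9]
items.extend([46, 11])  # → [-2, 4, 8, 9, 46, 11]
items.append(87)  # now [-2, 4, 8, 9, 46, 11, 87]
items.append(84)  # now [-2, 4, 8, 9, 46, 11, 87, 84]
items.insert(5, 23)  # [-2, 4, 8, 9, 46, 23, 11, 87, 84]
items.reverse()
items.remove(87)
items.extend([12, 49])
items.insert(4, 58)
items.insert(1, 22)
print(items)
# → [84, 22, 11, 23, 46, 58, 9, 8, 4, -2, 12, 49]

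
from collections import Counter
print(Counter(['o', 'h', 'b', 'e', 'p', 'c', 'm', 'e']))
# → Counter({'e': 2, 'o': 1, 'h': 1, 'b': 1, 'p': 1, 'c': 1, 'm': 1})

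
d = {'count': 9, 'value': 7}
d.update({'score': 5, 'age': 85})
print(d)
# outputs {'count': 9, 'value': 7, 'score': 5, 'age': 85}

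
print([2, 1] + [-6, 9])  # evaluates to [2, 1, -6, 9]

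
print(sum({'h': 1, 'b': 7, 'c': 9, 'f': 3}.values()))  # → 20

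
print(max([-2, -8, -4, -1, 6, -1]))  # 6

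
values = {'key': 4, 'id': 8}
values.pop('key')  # 4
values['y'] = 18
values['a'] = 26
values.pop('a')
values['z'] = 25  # {'id': 8, 'y': 18, 'z': 25}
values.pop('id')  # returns 8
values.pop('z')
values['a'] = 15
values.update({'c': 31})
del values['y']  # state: {'a': 15, 'c': 31}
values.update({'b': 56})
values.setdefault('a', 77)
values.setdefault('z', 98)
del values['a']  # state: {'c': 31, 'b': 56, 'z': 98}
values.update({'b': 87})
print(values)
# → {'c': 31, 'b': 87, 'z': 98}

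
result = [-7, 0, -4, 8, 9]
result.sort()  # [-7, -4, 0, 8, 9]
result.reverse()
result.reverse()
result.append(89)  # [-7, -4, 0, 8, 9, 89]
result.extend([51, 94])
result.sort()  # [-7, -4, 0, 8, 9, 51, 89, 94]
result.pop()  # 94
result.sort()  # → [-7, -4, 0, 8, 9, 51, 89]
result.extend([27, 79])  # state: [-7, -4, 0, 8, 9, 51, 89, 27, 79]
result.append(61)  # [-7, -4, 0, 8, 9, 51, 89, 27, 79, 61]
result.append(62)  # [-7, -4, 0, 8, 9, 51, 89, 27, 79, 61, 62]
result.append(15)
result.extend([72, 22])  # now [-7, -4, 0, 8, 9, 51, 89, 27, 79, 61, 62, 15, 72, 22]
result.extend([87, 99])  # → [-7, -4, 0, 8, 9, 51, 89, 27, 79, 61, 62, 15, 72, 22, 87, 99]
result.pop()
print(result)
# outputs [-7, -4, 0, 8, 9, 51, 89, 27, 79, 61, 62, 15, 72, 22, 87]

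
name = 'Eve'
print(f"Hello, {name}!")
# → Hello, Eve!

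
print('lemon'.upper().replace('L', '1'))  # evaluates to 1EMON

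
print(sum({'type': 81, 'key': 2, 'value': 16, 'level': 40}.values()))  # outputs 139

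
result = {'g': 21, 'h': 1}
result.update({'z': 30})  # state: {'g': 21, 'h': 1, 'z': 30}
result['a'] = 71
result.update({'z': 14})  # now {'g': 21, 'h': 1, 'z': 14, 'a': 71}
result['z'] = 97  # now {'g': 21, 'h': 1, 'z': 97, 'a': 71}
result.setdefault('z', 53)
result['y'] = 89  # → {'g': 21, 'h': 1, 'z': 97, 'a': 71, 'y': 89}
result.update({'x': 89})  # {'g': 21, 'h': 1, 'z': 97, 'a': 71, 'y': 89, 'x': 89}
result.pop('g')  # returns 21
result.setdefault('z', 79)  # 97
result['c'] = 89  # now {'h': 1, 'z': 97, 'a': 71, 'y': 89, 'x': 89, 'c': 89}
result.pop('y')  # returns 89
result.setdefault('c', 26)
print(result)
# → {'h': 1, 'z': 97, 'a': 71, 'x': 89, 'c': 89}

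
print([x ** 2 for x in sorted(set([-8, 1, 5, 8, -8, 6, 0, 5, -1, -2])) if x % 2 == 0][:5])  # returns [64, 4, 0, 36, 64]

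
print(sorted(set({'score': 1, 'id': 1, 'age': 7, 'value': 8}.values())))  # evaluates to [1, 7, 8]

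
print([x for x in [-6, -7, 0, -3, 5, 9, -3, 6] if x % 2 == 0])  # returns [-6, 0, 6]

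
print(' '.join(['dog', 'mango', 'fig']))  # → dog mango fig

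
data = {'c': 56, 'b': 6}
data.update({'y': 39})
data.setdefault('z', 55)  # 55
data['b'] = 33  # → {'c': 56, 'b': 33, 'y': 39, 'z': 55}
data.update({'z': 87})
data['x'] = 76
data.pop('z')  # 87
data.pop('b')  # 33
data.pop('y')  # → 39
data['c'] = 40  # {'c': 40, 'x': 76}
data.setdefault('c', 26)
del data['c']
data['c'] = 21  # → {'x': 76, 'c': 21}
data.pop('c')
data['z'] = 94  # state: {'x': 76, 'z': 94}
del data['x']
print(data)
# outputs {'z': 94}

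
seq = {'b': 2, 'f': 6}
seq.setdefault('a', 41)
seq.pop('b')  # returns 2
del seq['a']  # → {'f': 6}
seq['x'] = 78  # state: {'f': 6, 'x': 78}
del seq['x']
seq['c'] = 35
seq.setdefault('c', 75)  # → 35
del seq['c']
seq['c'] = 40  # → {'f': 6, 'c': 40}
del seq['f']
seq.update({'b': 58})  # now {'c': 40, 'b': 58}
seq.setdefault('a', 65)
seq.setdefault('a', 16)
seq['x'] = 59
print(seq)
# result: {'c': 40, 'b': 58, 'a': 65, 'x': 59}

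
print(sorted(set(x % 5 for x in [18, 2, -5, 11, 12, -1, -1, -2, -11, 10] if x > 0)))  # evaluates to [0, 1, 2, 3]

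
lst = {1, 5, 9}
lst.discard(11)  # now {1, 5, 9}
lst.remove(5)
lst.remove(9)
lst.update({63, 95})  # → {1, 63, 95}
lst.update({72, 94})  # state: {1, 63, 72, 94, 95}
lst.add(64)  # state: {1, 63, 64, 72, 94, 95}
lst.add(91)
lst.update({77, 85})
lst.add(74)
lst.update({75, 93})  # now {1, 63, 64, 72, 74, 75, 77, 85, 91, 93, 94, 95}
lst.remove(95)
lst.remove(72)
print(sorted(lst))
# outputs [1, 63, 64, 74, 75, 77, 85, 91, 93, 94]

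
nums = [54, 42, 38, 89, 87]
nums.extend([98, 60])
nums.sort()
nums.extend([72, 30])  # [38, 42, 54, 60, 87, 89, 98, 72, 30]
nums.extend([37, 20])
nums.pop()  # 20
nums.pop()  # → 37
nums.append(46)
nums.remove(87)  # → [38, 42, 54, 60, 89, 98, 72, 30, 46]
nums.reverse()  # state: [46, 30, 72, 98, 89, 60, 54, 42, 38]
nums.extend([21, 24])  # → [46, 30, 72, 98, 89, 60, 54, 42, 38, 21, 24]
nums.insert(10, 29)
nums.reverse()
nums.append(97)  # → [24, 29, 21, 38, 42, 54, 60, 89, 98, 72, 30, 46, 97]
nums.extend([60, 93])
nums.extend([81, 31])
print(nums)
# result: [24, 29, 21, 38, 42, 54, 60, 89, 98, 72, 30, 46, 97, 60, 93, 81, 31]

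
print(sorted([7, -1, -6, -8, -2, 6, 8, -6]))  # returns [-8, -6, -6, -2, -1, 6, 7, 8]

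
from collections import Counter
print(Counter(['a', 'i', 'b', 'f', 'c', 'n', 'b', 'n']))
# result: Counter({'b': 2, 'n': 2, 'a': 1, 'i': 1, 'f': 1, 'c': 1})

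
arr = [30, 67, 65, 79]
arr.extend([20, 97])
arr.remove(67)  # [30, 65, 79, 20, 97]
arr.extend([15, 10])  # [30, 65, 79, 20, 97, 15, 10]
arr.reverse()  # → [10, 15, 97, 20, 79, 65, 30]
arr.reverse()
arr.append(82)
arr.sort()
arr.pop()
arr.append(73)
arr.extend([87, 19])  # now [10, 15, 20, 30, 65, 79, 82, 73, 87, 19]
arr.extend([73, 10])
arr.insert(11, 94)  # [10, 15, 20, 30, 65, 79, 82, 73, 87, 19, 73, 94, 10]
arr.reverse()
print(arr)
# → [10, 94, 73, 19, 87, 73, 82, 79, 65, 30, 20, 15, 10]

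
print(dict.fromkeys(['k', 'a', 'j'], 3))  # {'k': 3, 'a': 3, 'j': 3}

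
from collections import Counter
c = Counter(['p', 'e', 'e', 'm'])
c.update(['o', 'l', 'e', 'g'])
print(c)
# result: Counter({'e': 3, 'p': 1, 'm': 1, 'o': 1, 'l': 1, 'g': 1})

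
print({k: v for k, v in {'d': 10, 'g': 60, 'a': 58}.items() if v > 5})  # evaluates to {'d': 10, 'g': 60, 'a': 58}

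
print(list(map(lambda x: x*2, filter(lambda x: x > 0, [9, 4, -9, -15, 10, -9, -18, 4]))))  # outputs [18, 8, 20, 8]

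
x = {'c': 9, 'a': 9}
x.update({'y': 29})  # {'c': 9, 'a': 9, 'y': 29}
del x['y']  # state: {'c': 9, 'a': 9}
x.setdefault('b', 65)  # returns 65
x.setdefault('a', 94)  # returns 9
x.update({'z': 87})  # {'c': 9, 'a': 9, 'b': 65, 'z': 87}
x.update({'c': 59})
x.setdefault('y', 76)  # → 76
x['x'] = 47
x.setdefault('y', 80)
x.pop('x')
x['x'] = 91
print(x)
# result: {'c': 59, 'a': 9, 'b': 65, 'z': 87, 'y': 76, 'x': 91}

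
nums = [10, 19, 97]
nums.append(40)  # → [10, 19, 97, 40]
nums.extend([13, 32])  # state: [10, 19, 97, 40, 13, 32]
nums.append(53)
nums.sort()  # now [10, 13, 19, 32, 40, 53, 97]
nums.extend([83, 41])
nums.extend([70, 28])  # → [10, 13, 19, 32, 40, 53, 97, 83, 41, 70, 28]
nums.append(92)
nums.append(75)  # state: [10, 13, 19, 32, 40, 53, 97, 83, 41, 70, 28, 92, 75]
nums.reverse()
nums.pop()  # 10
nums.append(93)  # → [75, 92, 28, 70, 41, 83, 97, 53, 40, 32, 19, 13, 93]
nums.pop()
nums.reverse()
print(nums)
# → [13, 19, 32, 40, 53, 97, 83, 41, 70, 28, 92, 75]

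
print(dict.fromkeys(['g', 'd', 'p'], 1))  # {'g': 1, 'd': 1, 'p': 1}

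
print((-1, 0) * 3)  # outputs (-1, 0, -1, 0, -1, 0)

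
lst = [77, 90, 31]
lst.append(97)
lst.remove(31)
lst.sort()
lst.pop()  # 97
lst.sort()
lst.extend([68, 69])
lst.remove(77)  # [90, 68, 69]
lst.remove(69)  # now [90, 68]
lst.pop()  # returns 68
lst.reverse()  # [90]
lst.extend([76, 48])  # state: [90, 76, 48]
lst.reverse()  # [48, 76, 90]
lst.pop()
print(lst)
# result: [48, 76]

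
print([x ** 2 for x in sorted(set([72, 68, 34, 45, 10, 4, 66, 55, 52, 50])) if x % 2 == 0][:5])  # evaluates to [16, 100, 1156, 2500, 2704]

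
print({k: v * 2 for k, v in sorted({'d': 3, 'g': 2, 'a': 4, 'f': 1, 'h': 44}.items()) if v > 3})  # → {'a': 8, 'h': 88}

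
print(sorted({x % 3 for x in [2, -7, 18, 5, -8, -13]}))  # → [0, 1, 2]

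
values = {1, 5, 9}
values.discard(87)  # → {1, 5, 9}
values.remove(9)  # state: {1, 5}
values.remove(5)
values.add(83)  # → {1, 83}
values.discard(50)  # {1, 83}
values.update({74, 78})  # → {1, 74, 78, 83}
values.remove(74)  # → {1, 78, 83}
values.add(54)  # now {1, 54, 78, 83}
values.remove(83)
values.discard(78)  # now {1, 54}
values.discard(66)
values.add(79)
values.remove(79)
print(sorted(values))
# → [1, 54]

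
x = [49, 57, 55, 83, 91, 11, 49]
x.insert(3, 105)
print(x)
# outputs [49, 57, 55, 105, 83, 91, 11, 49]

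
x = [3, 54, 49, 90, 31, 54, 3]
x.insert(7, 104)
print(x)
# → [3, 54, 49, 90, 31, 54, 3, 104]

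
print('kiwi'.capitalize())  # Kiwi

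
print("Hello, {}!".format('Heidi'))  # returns Hello, Heidi!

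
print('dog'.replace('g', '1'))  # do1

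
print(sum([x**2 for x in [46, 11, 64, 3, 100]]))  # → 16342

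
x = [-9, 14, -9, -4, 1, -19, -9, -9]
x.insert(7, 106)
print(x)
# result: [-9, 14, -9, -4, 1, -19, -9, 106, -9]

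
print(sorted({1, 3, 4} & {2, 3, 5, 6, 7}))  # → [3]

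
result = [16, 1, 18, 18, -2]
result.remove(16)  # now [1, 18, 18, -2]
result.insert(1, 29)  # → [1, 29, 18, 18, -2]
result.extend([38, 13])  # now [1, 29, 18, 18, -2, 38, 13]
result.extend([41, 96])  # [1, 29, 18, 18, -2, 38, 13, 41, 96]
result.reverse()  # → [96, 41, 13, 38, -2, 18, 18, 29, 1]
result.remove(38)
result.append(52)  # [96, 41, 13, -2, 18, 18, 29, 1, 52]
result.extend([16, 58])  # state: [96, 41, 13, -2, 18, 18, 29, 1, 52, 16, 58]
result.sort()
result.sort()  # [-2, 1, 13, 16, 18, 18, 29, 41, 52, 58, 96]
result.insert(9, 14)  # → [-2, 1, 13, 16, 18, 18, 29, 41, 52, 14, 58, 96]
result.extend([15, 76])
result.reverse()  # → [76, 15, 96, 58, 14, 52, 41, 29, 18, 18, 16, 13, 1, -2]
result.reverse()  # [-2, 1, 13, 16, 18, 18, 29, 41, 52, 14, 58, 96, 15, 76]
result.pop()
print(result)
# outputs [-2, 1, 13, 16, 18, 18, 29, 41, 52, 14, 58, 96, 15]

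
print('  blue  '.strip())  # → blue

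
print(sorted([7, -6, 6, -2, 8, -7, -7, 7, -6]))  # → [-7, -7, -6, -6, -2, 6, 7, 7, 8]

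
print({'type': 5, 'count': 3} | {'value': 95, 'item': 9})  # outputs {'type': 5, 'count': 3, 'value': 95, 'item': 9}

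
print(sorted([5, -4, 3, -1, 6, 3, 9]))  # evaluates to [-4, -1, 3, 3, 5, 6, 9]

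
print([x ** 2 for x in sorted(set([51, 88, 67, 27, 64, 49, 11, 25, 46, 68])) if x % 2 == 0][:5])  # [2116, 4096, 4624, 7744]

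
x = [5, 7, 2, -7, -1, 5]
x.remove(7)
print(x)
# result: [5, 2, -7, -1, 5]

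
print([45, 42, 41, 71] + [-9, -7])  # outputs [45, 42, 41, 71, -9, -7]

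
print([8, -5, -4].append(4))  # None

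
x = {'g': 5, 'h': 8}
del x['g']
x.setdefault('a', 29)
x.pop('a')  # 29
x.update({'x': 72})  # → {'h': 8, 'x': 72}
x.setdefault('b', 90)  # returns 90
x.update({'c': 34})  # {'h': 8, 'x': 72, 'b': 90, 'c': 34}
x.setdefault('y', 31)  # 31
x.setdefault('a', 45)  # 45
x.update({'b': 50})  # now {'h': 8, 'x': 72, 'b': 50, 'c': 34, 'y': 31, 'a': 45}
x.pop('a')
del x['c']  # {'h': 8, 'x': 72, 'b': 50, 'y': 31}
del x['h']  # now {'x': 72, 'b': 50, 'y': 31}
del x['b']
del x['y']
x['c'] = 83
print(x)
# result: {'x': 72, 'c': 83}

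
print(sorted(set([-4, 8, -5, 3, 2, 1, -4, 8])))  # [-5, -4, 1, 2, 3, 8]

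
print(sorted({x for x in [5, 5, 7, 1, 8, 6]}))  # [1, 5, 6, 7, 8]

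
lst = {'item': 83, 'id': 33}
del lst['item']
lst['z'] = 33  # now {'id': 33, 'z': 33}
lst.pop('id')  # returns 33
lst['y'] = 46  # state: {'z': 33, 'y': 46}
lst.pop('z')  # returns 33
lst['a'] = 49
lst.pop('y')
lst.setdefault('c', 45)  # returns 45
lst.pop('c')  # 45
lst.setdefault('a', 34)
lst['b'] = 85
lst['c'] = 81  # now {'a': 49, 'b': 85, 'c': 81}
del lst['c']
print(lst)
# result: {'a': 49, 'b': 85}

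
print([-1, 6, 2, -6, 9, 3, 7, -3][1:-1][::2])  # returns [6, -6, 3]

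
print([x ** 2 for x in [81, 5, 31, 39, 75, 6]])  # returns [6561, 25, 961, 1521, 5625, 36]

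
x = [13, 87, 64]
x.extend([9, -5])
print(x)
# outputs [13, 87, 64, 9, -5]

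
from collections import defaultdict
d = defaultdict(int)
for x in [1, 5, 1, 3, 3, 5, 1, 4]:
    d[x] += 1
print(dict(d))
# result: {1: 3, 5: 2, 3: 2, 4: 1}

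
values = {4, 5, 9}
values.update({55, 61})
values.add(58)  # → {4, 5, 9, 55, 58, 61}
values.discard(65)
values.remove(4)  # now {5, 9, 55, 58, 61}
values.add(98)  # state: {5, 9, 55, 58, 61, 98}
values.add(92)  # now {5, 9, 55, 58, 61, 92, 98}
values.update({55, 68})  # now {5, 9, 55, 58, 61, 68, 92, 98}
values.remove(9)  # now {5, 55, 58, 61, 68, 92, 98}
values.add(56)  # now {5, 55, 56, 58, 61, 68, 92, 98}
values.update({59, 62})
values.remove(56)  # {5, 55, 58, 59, 61, 62, 68, 92, 98}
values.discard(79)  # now {5, 55, 58, 59, 61, 62, 68, 92, 98}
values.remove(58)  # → {5, 55, 59, 61, 62, 68, 92, 98}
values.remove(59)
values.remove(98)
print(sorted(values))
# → [5, 55, 61, 62, 68, 92]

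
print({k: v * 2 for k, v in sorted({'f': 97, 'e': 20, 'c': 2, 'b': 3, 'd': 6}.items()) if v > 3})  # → {'d': 12, 'e': 40, 'f': 194}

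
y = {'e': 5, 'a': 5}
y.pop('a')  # 5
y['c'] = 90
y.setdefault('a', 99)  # 99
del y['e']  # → {'c': 90, 'a': 99}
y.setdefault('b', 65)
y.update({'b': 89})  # {'c': 90, 'a': 99, 'b': 89}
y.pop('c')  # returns 90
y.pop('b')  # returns 89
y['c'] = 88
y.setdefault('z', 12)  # 12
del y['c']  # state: {'a': 99, 'z': 12}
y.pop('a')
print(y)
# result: {'z': 12}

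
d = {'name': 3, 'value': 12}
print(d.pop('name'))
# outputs 3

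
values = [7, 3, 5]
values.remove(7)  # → [3, 5]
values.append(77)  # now [3, 5, 77]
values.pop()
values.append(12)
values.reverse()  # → [12, 5, 3]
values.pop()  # 3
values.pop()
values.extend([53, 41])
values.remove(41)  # [12, 53]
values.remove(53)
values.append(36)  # [12, 36]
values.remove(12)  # [36]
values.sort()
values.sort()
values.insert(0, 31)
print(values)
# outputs [31, 36]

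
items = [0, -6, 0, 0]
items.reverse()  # [0, 0, -6, 0]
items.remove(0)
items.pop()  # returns 0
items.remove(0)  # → [-6]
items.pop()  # -6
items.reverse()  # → []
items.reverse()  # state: []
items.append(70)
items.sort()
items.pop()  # 70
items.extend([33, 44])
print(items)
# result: [33, 44]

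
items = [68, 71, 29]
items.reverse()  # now [29, 71, 68]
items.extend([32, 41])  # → [29, 71, 68, 32, 41]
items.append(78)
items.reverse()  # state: [78, 41, 32, 68, 71, 29]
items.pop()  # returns 29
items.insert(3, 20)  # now [78, 41, 32, 20, 68, 71]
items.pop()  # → 71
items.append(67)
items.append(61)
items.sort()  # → [20, 32, 41, 61, 67, 68, 78]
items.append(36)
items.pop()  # 36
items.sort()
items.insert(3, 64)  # [20, 32, 41, 64, 61, 67, 68, 78]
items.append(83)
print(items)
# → [20, 32, 41, 64, 61, 67, 68, 78, 83]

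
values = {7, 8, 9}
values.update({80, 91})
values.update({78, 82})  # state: {7, 8, 9, 78, 80, 82, 91}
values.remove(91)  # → {7, 8, 9, 78, 80, 82}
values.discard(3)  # {7, 8, 9, 78, 80, 82}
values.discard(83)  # {7, 8, 9, 78, 80, 82}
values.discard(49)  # {7, 8, 9, 78, 80, 82}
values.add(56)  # {7, 8, 9, 56, 78, 80, 82}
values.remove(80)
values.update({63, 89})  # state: {7, 8, 9, 56, 63, 78, 82, 89}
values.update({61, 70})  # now {7, 8, 9, 56, 61, 63, 70, 78, 82, 89}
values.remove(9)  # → {7, 8, 56, 61, 63, 70, 78, 82, 89}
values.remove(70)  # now {7, 8, 56, 61, 63, 78, 82, 89}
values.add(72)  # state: {7, 8, 56, 61, 63, 72, 78, 82, 89}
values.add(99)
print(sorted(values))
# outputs [7, 8, 56, 61, 63, 72, 78, 82, 89, 99]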